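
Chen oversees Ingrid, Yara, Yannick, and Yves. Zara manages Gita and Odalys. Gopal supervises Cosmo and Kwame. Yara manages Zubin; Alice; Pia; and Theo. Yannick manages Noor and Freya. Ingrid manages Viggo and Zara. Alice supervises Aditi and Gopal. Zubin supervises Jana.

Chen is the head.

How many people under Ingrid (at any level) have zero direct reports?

3

The people in Ingrid's organization with no one reporting to them are Viggo, Odalys, Gita. That is 3.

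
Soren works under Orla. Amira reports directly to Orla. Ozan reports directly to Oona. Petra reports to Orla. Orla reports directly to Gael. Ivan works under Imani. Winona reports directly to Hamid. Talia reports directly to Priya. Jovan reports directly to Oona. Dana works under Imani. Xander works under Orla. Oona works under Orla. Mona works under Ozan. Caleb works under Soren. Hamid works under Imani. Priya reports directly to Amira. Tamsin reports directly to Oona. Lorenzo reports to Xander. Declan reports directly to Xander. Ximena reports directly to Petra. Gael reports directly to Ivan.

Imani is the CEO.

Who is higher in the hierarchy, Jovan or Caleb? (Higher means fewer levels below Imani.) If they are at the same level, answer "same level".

Both Jovan and Caleb are 5 levels below Imani.

same level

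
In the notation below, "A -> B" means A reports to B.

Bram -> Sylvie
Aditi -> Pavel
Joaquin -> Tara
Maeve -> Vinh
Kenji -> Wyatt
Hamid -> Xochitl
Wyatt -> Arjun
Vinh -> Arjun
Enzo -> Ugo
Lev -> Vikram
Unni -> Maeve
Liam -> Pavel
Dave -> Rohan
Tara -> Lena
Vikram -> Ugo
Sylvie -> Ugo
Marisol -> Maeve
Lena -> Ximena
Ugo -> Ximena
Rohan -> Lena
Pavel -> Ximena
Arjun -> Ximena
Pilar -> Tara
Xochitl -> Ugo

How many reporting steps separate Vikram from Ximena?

2

Chain from Vikram up to Ximena: Vikram → Ugo → Ximena. That is 2 steps up, so Vikram is 2 levels below Ximena.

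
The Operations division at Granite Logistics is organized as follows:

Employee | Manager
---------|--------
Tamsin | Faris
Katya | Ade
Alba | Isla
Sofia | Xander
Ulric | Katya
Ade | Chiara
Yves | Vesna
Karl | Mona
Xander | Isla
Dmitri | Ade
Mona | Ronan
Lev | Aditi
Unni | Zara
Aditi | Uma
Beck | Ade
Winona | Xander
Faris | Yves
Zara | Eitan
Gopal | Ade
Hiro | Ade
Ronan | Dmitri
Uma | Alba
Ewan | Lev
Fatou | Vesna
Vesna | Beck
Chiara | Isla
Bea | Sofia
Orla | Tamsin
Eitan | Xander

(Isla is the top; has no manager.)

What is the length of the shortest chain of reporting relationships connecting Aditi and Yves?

Aditi is 3 levels below Isla, and Yves is 5 levels below Isla (their lowest common manager). The shortest path runs up from Aditi to Isla and back down to Yves: 3 + 5 = 8 links.

8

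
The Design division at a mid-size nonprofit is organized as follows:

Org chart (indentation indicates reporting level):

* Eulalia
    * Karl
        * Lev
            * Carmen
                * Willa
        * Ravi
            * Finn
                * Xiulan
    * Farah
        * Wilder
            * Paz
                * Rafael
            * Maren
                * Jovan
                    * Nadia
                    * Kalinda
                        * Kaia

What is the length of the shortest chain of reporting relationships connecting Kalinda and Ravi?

7

Kalinda is 5 levels below Eulalia, and Ravi is 2 levels below Eulalia (their lowest common manager). The shortest path runs up from Kalinda to Eulalia and back down to Ravi: 5 + 2 = 7 links.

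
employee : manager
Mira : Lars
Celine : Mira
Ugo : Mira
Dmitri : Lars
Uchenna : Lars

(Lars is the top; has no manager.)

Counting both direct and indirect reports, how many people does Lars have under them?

Lars directly manages Mira, Dmitri, Uchenna. Under Mira: Ugo, Celine (2). Dmitri has no reports. Uchenna has no reports. So Lars's organization is 3 direct reports plus everyone under them: 3 + 1 + 1 = 5.

5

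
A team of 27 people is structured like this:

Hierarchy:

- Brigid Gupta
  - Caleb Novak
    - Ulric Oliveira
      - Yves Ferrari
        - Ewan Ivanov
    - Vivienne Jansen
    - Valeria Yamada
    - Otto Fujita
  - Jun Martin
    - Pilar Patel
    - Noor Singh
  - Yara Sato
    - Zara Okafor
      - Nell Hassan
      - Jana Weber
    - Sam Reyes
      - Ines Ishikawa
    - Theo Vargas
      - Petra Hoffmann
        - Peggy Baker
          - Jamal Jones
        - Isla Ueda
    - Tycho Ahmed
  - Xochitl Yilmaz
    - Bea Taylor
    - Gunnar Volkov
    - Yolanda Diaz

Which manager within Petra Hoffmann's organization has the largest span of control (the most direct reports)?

Petra Hoffmann

Direct-report counts within Petra Hoffmann's organization: Petra Hoffmann has 2; Peggy Baker has 1. The largest is 2, held by Petra Hoffmann.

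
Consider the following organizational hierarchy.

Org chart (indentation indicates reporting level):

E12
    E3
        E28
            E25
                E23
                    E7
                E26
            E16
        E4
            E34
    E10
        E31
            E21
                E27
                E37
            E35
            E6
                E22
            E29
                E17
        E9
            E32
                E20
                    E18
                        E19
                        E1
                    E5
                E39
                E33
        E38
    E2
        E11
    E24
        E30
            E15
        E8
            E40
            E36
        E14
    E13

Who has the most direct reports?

Direct-report counts: E12 has 5; E24 has 3; E8 has 2; E30 has 1; E2 has 1; E10 has 3; E9 has 1; E32 has 3; E20 has 2; E18 has 2; E31 has 4; E29 has 1; E6 has 1; E21 has 2; E3 has 2; E4 has 1; E28 has 2; E25 has 2; E23 has 1. The largest is 5, held by E12.

E12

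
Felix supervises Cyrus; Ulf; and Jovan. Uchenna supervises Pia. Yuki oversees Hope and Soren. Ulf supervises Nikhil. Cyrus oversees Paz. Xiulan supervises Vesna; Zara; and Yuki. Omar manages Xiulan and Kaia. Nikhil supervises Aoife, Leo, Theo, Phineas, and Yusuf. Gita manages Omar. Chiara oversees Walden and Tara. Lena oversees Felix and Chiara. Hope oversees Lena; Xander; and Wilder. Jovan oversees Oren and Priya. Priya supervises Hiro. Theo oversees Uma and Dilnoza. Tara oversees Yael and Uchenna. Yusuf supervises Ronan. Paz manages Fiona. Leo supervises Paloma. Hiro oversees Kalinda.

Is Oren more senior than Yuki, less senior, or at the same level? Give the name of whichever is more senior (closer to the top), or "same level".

Yuki

Oren is 8 levels below Gita; Yuki is 3. Yuki is higher.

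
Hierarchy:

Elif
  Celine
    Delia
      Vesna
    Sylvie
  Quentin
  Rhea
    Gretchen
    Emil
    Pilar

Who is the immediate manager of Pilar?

Pilar reports directly to Rhea.

Rhea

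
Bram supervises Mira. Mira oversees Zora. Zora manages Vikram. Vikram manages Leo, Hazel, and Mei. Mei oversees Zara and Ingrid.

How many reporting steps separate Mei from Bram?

4

Chain from Mei up to Bram: Mei → Vikram → Zora → Mira → Bram. That is 4 steps up, so Mei is 4 levels below Bram.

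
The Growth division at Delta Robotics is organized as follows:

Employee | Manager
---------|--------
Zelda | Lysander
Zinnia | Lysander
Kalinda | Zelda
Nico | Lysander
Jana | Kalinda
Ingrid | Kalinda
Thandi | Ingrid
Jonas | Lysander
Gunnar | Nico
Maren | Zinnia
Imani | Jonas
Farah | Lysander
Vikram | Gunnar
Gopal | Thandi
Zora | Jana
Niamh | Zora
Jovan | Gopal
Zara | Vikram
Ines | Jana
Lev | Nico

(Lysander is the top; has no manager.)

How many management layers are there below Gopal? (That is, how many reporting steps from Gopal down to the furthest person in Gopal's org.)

1

The longest chain under Gopal runs Gopal → Jovan, which is 1 level below Gopal.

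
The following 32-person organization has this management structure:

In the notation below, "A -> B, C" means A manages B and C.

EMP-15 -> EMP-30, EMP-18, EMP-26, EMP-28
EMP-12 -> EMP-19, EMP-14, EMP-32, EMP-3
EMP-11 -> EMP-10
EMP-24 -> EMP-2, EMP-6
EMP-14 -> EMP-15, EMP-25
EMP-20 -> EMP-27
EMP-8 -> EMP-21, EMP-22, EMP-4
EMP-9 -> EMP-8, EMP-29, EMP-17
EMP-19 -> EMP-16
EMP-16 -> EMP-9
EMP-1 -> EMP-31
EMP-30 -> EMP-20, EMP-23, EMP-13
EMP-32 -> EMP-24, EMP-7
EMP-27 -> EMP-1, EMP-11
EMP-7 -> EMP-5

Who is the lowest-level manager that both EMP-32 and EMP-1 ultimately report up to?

EMP-32's chain of managers is EMP-12. EMP-1's chain of managers is EMP-27, EMP-20, EMP-30, EMP-15, EMP-14, EMP-12. The first manager that appears in both chains is EMP-12.

EMP-12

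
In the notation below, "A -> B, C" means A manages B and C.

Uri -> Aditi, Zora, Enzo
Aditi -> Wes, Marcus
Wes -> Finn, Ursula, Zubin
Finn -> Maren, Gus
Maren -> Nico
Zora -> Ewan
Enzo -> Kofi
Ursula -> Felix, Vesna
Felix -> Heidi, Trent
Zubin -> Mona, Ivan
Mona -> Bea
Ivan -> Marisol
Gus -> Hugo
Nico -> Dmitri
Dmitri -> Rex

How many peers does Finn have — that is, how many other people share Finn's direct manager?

2

Finn reports to Wes. Wes's other direct reports are Ursula, Zubin — 2 peers.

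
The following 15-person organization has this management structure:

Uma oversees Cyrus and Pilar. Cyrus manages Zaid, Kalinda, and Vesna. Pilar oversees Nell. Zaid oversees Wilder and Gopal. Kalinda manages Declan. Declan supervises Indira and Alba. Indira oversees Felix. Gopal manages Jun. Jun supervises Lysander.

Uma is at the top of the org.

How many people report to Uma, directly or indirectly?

Uma directly manages Cyrus, Pilar. Under Cyrus: Vesna, Kalinda, Declan, Alba, Indira, Felix, Zaid, Gopal, Jun, Lysander, Wilder (11). Under Pilar: Nell (1). So Uma's organization is 2 direct reports plus everyone under them: 12 + 2 = 14.

14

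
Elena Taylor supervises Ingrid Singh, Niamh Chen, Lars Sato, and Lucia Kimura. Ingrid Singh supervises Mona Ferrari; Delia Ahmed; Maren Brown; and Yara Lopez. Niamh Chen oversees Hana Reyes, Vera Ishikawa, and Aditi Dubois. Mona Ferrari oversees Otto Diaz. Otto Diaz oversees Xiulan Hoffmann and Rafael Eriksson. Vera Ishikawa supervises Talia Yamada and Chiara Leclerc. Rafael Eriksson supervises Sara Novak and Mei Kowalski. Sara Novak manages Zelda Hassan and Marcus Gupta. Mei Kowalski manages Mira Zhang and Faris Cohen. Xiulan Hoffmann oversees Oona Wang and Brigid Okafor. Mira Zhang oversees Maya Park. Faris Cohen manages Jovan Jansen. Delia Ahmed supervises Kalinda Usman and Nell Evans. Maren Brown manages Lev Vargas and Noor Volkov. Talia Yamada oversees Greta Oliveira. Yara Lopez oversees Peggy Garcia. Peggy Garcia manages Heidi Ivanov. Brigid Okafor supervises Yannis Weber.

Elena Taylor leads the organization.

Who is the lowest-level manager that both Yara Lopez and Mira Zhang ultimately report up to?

Yara Lopez's chain of managers is Ingrid Singh, Elena Taylor. Mira Zhang's chain of managers is Mei Kowalski, Rafael Eriksson, Otto Diaz, Mona Ferrari, Ingrid Singh, Elena Taylor. The first manager that appears in both chains is Ingrid Singh.

Ingrid Singh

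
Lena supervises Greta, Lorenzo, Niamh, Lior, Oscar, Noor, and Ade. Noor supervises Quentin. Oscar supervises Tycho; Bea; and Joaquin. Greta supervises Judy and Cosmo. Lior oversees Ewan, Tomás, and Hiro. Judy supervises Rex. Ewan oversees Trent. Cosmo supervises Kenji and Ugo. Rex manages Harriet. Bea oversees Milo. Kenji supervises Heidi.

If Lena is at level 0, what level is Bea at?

Chain from Bea up to Lena: Bea → Oscar → Lena. That is 2 steps up, so Bea is 2 levels below Lena.

2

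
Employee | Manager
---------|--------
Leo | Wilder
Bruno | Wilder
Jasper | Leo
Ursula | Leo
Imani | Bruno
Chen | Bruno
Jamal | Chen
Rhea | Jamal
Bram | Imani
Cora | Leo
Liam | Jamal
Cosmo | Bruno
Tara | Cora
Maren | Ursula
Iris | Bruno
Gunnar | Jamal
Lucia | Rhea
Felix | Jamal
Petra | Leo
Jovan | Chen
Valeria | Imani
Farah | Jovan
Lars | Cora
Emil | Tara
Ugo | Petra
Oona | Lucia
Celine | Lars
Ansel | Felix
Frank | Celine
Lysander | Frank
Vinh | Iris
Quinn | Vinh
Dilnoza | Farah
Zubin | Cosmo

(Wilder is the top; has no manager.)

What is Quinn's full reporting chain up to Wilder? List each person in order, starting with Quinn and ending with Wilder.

Quinn reports to Vinh. Vinh reports to Iris. Iris reports to Bruno. Bruno reports to Wilder. Wilder is at the top.

Quinn -> Vinh -> Iris -> Bruno -> Wilder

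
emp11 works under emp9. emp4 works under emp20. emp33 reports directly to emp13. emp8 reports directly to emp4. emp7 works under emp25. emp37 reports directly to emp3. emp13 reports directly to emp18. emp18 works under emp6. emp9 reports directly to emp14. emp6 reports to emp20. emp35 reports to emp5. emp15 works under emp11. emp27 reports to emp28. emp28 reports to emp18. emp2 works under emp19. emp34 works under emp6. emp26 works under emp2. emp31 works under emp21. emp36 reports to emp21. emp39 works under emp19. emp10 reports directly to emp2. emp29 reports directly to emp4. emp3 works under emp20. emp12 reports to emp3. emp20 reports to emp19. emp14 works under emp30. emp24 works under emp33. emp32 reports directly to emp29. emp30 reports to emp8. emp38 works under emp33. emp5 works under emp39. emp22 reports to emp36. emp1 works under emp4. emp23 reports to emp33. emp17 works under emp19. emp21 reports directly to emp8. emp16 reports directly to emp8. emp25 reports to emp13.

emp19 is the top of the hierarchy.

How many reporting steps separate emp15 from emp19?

8

Chain from emp15 up to emp19: emp15 → emp11 → emp9 → emp14 → emp30 → emp8 → emp4 → emp20 → emp19. That is 8 steps up, so emp15 is 8 levels below emp19.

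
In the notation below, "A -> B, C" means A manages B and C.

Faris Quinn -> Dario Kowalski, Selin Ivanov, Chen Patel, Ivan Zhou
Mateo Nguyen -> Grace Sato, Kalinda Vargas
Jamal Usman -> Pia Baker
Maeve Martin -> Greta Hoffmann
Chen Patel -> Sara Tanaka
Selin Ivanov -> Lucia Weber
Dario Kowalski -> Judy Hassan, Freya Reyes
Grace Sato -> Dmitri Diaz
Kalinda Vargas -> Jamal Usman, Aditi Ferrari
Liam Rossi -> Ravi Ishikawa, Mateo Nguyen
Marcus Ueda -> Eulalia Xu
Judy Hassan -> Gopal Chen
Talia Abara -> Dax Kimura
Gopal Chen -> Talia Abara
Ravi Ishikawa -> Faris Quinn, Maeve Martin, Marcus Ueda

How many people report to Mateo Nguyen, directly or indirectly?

6

Mateo Nguyen directly manages Grace Sato, Kalinda Vargas. Under Grace Sato: Dmitri Diaz (1). Under Kalinda Vargas: Aditi Ferrari, Jamal Usman, Pia Baker (3). So Mateo Nguyen's organization is 2 direct reports plus everyone under them: 2 + 4 = 6.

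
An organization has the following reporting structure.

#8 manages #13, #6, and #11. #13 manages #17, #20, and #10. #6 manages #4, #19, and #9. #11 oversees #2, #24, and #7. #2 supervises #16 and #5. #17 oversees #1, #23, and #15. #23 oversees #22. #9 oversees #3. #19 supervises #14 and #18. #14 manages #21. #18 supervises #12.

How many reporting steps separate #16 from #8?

Chain from #16 up to #8: #16 → #2 → #11 → #8. That is 3 steps up, so #16 is 3 levels below #8.

3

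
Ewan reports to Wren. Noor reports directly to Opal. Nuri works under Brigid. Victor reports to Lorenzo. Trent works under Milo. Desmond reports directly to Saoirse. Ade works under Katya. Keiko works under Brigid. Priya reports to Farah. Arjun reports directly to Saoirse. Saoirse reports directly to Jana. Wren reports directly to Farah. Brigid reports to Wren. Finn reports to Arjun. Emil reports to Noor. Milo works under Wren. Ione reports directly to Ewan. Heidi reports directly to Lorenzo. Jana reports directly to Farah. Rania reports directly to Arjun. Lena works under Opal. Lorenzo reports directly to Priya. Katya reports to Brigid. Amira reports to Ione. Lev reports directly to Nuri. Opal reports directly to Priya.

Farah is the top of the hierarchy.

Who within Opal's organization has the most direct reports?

Opal

Direct-report counts within Opal's organization: Opal has 2; Noor has 1. The largest is 2, held by Opal.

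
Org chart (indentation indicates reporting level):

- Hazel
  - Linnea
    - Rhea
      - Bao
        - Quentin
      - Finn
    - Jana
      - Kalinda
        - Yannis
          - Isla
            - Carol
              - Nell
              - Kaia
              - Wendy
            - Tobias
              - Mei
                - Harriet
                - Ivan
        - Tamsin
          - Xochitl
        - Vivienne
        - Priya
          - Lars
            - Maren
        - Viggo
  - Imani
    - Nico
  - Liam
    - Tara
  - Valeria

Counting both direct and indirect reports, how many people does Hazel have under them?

29

Hazel directly manages Linnea, Imani, Liam, Valeria. Under Linnea: Jana, Kalinda, Viggo, Priya, Lars, Maren, Vivienne, Tamsin, Xochitl, Yannis, Isla, Tobias, Mei, Ivan, Harriet, Carol, Wendy, Kaia, Nell, Rhea, Finn, Bao, Quentin (23). Under Imani: Nico (1). Under Liam: Tara (1). Valeria has no reports. So Hazel's organization is 4 direct reports plus everyone under them: 24 + 2 + 2 + 1 = 29.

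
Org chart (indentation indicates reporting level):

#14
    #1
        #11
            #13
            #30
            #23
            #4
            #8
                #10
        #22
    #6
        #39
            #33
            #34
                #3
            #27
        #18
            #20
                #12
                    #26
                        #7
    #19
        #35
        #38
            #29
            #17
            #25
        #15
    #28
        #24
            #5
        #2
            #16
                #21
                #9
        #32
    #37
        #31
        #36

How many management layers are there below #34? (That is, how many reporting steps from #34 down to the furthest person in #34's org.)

The longest chain under #34 runs #34 → #3, which is 1 level below #34.

1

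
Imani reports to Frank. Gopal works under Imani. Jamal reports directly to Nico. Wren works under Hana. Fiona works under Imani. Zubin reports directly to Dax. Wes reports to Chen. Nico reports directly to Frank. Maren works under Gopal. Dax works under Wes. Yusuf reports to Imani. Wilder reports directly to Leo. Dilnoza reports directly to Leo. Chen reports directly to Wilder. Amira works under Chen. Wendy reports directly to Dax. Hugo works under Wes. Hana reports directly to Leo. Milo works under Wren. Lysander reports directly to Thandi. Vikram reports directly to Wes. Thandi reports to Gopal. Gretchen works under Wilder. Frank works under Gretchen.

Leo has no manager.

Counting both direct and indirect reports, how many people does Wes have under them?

5

Wes directly manages Vikram, Dax, Hugo. Vikram has no reports. Under Dax: Zubin, Wendy (2). Hugo has no reports. So Wes's organization is 3 direct reports plus everyone under them: 1 + 3 + 1 = 5.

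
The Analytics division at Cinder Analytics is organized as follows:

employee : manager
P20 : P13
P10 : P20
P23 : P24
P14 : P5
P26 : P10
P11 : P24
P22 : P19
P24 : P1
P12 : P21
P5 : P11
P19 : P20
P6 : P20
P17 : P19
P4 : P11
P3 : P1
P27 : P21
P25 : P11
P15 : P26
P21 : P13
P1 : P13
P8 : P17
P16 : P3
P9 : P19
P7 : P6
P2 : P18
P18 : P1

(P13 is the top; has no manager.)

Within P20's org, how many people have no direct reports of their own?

5

The people in P20's organization with no one reporting to them are P15, P7, P22, P9, P8. That is 5.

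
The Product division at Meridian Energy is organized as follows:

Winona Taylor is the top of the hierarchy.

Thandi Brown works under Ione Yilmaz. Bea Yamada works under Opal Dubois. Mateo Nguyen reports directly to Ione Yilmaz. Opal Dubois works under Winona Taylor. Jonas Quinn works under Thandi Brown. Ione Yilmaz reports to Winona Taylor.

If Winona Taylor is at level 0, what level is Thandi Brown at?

2

Chain from Thandi Brown up to Winona Taylor: Thandi Brown → Ione Yilmaz → Winona Taylor. That is 2 steps up, so Thandi Brown is 2 levels below Winona Taylor.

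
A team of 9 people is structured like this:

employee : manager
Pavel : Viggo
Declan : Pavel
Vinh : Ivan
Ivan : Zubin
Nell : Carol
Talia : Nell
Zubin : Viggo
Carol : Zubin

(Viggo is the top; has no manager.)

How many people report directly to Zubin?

2

Zubin directly manages Carol, Ivan. That is 2 direct reports.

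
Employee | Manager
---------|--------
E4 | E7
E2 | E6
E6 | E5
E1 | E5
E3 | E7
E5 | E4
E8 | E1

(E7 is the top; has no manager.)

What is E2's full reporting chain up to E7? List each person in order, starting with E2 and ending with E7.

E2 reports to E6. E6 reports to E5. E5 reports to E4. E4 reports to E7. E7 is at the top.

E2 -> E6 -> E5 -> E4 -> E7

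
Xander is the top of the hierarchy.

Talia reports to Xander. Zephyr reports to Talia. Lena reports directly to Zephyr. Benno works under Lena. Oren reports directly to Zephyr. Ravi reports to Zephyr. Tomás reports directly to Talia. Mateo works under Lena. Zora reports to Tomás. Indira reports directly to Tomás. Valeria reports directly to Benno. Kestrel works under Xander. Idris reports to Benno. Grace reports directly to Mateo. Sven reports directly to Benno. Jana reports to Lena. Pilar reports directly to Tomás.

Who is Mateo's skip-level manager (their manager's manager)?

Mateo reports to Lena, and Lena reports to Zephyr. So Mateo's skip-level manager is Zephyr.

Zephyr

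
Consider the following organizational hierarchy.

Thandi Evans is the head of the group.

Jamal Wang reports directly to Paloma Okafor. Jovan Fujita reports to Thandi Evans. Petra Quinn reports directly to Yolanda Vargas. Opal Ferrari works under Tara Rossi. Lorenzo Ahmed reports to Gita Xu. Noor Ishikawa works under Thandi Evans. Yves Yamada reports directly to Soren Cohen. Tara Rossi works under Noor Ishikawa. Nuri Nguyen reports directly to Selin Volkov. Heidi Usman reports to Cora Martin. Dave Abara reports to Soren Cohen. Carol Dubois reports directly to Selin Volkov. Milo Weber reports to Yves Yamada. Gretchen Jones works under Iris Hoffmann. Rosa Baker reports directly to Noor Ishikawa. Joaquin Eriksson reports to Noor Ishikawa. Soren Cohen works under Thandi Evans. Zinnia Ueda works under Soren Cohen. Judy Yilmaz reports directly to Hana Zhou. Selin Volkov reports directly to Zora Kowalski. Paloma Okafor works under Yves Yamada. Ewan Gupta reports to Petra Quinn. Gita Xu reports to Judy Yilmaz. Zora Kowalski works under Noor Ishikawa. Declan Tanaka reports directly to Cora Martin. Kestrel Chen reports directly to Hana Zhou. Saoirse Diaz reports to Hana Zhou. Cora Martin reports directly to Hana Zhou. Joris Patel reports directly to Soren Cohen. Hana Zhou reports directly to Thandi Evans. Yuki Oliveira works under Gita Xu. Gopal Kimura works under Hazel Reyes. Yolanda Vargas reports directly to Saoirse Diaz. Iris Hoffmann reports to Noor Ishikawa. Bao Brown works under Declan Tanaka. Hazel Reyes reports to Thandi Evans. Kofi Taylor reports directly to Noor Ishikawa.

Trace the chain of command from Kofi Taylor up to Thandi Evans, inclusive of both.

Kofi Taylor -> Noor Ishikawa -> Thandi Evans

Kofi Taylor reports to Noor Ishikawa. Noor Ishikawa reports to Thandi Evans. Thandi Evans is at the top.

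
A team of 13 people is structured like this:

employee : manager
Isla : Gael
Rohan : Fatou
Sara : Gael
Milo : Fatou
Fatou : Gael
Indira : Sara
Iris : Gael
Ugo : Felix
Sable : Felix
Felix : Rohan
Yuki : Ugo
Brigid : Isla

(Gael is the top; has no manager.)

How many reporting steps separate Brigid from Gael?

Chain from Brigid up to Gael: Brigid → Isla → Gael. That is 2 steps up, so Brigid is 2 levels below Gael.

2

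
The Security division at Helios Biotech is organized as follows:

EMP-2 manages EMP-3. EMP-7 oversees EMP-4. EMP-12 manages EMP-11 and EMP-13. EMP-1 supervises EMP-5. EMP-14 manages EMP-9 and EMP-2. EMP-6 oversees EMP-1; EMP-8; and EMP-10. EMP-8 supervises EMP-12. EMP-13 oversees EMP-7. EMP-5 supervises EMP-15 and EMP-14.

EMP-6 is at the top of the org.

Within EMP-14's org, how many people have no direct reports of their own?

2

The people in EMP-14's organization with no one reporting to them are EMP-3, EMP-9. That is 2.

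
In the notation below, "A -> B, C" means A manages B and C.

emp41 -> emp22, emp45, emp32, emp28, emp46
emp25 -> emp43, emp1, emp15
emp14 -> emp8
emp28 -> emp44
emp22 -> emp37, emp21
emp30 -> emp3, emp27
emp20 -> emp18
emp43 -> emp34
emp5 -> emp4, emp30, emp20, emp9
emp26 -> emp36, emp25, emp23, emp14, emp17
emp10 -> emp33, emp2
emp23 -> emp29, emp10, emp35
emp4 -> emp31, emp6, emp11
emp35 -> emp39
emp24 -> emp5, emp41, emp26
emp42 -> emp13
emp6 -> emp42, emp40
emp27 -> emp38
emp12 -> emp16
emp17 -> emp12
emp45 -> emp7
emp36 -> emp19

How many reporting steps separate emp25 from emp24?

2

Chain from emp25 up to emp24: emp25 → emp26 → emp24. That is 2 steps up, so emp25 is 2 levels below emp24.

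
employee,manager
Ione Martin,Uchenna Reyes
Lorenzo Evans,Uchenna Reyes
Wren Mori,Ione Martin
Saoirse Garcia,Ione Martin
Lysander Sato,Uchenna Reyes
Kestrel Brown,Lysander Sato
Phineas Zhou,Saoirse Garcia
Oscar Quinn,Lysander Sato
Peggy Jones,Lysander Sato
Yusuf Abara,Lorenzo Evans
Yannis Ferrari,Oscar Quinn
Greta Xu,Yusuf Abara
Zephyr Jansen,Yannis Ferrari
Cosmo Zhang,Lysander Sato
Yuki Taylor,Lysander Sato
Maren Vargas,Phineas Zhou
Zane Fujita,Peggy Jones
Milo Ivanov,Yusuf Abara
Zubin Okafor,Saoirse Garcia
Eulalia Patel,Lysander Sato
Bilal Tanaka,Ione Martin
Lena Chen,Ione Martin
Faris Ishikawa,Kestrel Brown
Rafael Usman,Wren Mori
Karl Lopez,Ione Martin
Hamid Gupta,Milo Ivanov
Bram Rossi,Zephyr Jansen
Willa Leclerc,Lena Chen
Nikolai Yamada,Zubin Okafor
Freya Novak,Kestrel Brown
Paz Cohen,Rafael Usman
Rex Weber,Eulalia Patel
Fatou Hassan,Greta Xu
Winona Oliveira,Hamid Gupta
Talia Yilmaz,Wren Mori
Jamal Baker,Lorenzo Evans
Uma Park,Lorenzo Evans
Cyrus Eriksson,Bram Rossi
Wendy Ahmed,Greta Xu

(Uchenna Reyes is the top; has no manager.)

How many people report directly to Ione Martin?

Ione Martin directly manages Wren Mori, Saoirse Garcia, Bilal Tanaka, Lena Chen, Karl Lopez. That is 5 direct reports.

5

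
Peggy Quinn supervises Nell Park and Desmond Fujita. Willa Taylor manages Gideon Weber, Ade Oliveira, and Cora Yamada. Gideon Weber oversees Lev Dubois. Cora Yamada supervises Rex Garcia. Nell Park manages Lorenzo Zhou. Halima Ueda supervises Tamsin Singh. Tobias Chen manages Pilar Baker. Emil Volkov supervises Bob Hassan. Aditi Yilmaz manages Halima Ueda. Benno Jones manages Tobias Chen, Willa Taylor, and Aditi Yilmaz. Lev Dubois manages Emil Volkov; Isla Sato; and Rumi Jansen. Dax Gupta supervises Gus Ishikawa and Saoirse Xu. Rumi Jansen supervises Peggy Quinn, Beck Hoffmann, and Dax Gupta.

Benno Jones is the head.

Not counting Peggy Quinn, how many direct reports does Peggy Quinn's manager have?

2

Peggy Quinn reports to Rumi Jansen. Rumi Jansen's other direct reports are Dax Gupta, Beck Hoffmann — 2 peers.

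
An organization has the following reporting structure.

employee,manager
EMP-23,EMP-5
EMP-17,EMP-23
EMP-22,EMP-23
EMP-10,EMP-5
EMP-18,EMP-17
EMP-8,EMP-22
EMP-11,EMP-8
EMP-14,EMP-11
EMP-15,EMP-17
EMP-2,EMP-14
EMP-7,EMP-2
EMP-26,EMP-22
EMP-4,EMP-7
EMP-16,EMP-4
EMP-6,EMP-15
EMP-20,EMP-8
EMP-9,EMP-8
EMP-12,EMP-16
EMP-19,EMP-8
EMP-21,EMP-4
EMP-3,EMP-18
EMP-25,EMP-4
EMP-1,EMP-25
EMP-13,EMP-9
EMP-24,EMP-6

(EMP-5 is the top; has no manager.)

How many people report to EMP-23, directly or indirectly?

EMP-23 directly manages EMP-17, EMP-22. Under EMP-17: EMP-15, EMP-6, EMP-24, EMP-18, EMP-3 (5). Under EMP-22: EMP-26, EMP-8, EMP-19, EMP-9, EMP-13, EMP-20, EMP-11, EMP-14, EMP-2, EMP-7, EMP-4, EMP-25, EMP-1, EMP-21, EMP-16, EMP-12 (16). So EMP-23's organization is 2 direct reports plus everyone under them: 6 + 17 = 23.

23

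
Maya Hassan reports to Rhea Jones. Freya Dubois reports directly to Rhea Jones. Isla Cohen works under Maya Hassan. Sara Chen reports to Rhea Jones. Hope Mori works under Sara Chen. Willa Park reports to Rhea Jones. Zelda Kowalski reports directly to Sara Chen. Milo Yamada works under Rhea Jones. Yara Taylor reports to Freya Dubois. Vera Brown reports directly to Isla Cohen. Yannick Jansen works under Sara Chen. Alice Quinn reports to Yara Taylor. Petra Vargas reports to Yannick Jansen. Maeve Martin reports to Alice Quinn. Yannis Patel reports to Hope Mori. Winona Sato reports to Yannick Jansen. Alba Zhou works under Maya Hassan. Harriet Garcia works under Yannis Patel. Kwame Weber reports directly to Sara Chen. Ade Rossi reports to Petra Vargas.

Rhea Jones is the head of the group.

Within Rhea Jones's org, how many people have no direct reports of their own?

The people in Rhea Jones's organization with no one reporting to them are Milo Yamada, Willa Park, Kwame Weber, Winona Sato, Ade Rossi, Zelda Kowalski, Harriet Garcia, Maeve Martin, Alba Zhou, Vera Brown. That is 10.

10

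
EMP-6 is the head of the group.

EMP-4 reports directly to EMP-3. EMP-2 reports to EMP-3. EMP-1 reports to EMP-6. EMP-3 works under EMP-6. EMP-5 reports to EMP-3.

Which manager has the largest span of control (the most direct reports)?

EMP-3

Direct-report counts: EMP-6 has 2; EMP-3 has 3. The largest is 3, held by EMP-3.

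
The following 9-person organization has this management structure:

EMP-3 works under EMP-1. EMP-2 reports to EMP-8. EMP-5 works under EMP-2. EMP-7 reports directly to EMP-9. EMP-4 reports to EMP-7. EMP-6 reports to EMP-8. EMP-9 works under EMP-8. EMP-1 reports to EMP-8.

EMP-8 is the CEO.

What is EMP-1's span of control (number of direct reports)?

1

EMP-1 directly manages EMP-3. That is 1 direct report.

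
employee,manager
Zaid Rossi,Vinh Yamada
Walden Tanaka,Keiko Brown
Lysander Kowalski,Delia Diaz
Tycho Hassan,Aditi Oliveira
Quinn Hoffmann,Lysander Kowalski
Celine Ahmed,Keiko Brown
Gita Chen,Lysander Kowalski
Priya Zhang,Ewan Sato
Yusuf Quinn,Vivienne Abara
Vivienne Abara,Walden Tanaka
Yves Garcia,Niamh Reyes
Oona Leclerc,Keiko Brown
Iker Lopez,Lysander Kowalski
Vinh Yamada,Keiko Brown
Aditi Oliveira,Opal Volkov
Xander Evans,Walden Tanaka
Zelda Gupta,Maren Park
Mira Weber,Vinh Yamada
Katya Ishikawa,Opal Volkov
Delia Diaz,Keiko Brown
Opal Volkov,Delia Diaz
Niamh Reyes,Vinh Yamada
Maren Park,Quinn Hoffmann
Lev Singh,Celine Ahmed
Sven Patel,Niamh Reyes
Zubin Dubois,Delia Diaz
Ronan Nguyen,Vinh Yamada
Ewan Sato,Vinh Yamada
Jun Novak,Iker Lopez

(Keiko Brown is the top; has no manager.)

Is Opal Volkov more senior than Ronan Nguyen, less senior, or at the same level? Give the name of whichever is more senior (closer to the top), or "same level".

Both Opal Volkov and Ronan Nguyen are 2 levels below Keiko Brown.

same level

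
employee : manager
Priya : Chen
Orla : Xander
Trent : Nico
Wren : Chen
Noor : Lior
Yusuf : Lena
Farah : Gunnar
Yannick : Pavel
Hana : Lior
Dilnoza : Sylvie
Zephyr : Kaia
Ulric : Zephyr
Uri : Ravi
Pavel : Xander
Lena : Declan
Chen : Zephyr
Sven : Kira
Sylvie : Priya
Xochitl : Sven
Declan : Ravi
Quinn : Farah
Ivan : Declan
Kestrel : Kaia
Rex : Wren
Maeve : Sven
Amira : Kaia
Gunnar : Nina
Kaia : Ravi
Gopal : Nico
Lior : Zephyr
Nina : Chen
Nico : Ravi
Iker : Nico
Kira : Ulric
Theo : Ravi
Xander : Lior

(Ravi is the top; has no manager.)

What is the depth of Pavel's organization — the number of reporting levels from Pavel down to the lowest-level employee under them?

1

The longest chain under Pavel runs Pavel → Yannick, which is 1 level below Pavel.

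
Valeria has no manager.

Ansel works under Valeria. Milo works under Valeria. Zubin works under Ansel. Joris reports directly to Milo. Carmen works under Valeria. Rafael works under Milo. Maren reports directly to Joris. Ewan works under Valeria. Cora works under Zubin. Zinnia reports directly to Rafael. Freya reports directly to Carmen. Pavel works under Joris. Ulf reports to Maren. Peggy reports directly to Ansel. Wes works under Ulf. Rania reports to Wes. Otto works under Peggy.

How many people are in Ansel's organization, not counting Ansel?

4

Ansel directly manages Zubin, Peggy. Under Zubin: Cora (1). Under Peggy: Otto (1). So Ansel's organization is 2 direct reports plus everyone under them: 2 + 2 = 4.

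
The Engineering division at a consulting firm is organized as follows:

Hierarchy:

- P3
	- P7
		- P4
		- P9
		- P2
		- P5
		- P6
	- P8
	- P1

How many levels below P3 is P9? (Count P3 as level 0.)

Chain from P9 up to P3: P9 → P7 → P3. That is 2 steps up, so P9 is 2 levels below P3.

2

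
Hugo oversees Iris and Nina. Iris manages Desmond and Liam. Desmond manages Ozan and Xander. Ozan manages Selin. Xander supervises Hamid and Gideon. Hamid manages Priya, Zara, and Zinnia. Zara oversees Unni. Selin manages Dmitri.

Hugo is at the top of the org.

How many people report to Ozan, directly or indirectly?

2

Ozan directly manages Selin. Under Selin: Dmitri (1). That's 2 in total.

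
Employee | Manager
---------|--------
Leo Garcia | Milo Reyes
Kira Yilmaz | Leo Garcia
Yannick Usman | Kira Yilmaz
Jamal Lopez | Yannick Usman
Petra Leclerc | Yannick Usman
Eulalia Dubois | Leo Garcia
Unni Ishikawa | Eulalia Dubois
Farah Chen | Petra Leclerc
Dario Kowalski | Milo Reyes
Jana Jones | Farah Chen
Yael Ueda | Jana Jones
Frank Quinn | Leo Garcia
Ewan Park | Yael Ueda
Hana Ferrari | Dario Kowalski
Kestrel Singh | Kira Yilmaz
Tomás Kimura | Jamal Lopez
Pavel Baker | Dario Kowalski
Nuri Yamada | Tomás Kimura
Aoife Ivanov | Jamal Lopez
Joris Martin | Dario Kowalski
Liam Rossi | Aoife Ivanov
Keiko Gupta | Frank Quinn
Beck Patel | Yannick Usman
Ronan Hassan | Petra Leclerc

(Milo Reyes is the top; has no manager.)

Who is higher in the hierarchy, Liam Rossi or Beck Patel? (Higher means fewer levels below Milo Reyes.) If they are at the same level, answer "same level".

Beck Patel

Liam Rossi is 6 levels below Milo Reyes; Beck Patel is 4. Beck Patel is higher.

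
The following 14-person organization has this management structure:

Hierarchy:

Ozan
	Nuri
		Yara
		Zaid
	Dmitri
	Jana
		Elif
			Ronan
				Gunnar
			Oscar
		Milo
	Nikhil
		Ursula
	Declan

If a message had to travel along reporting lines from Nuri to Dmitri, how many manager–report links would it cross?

2

Nuri is 1 level below Ozan, and Dmitri is 1 level below Ozan (their lowest common manager). The shortest path runs up from Nuri to Ozan and back down to Dmitri: 1 + 1 = 2 links.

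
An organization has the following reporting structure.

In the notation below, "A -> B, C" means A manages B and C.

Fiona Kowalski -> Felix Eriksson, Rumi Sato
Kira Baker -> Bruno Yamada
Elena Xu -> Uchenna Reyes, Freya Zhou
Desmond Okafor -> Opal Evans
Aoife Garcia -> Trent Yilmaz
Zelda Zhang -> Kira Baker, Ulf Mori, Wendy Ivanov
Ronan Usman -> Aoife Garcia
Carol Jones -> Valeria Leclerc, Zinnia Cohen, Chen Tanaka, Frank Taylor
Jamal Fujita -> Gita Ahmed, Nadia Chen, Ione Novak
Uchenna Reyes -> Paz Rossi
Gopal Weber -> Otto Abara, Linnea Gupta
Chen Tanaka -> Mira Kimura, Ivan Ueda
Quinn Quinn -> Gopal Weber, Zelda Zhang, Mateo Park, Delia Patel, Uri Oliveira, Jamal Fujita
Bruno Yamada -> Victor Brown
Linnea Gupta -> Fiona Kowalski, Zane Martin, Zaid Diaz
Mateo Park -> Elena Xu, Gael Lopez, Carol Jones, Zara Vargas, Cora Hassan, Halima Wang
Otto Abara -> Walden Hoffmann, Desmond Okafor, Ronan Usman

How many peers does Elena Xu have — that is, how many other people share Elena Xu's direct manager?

Elena Xu reports to Mateo Park. Mateo Park's other direct reports are Gael Lopez, Carol Jones, Zara Vargas, Cora Hassan, Halima Wang — 5 peers.

5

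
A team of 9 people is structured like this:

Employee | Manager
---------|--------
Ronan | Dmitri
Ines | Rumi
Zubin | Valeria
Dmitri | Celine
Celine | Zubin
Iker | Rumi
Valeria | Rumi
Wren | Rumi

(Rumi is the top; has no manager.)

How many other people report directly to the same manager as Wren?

3

Wren reports to Rumi. Rumi's other direct reports are Ines, Valeria, Iker — 3 peers.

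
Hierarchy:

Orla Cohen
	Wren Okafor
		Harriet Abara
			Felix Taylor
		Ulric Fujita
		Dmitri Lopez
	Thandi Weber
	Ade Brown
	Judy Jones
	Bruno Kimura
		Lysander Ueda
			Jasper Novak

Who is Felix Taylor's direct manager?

Felix Taylor reports directly to Harriet Abara.

Harriet Abara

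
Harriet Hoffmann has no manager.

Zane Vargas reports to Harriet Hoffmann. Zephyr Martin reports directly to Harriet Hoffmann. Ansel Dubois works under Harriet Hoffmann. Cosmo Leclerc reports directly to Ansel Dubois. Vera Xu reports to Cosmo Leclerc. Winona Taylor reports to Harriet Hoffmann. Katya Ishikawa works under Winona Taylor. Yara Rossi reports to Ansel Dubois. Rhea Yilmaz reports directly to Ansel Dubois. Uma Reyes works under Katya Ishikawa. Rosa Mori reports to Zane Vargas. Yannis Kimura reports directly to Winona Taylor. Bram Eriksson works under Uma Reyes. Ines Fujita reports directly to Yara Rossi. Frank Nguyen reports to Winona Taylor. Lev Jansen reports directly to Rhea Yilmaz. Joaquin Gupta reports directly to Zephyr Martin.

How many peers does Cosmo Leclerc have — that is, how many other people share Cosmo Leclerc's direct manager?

2

Cosmo Leclerc reports to Ansel Dubois. Ansel Dubois's other direct reports are Yara Rossi, Rhea Yilmaz — 2 peers.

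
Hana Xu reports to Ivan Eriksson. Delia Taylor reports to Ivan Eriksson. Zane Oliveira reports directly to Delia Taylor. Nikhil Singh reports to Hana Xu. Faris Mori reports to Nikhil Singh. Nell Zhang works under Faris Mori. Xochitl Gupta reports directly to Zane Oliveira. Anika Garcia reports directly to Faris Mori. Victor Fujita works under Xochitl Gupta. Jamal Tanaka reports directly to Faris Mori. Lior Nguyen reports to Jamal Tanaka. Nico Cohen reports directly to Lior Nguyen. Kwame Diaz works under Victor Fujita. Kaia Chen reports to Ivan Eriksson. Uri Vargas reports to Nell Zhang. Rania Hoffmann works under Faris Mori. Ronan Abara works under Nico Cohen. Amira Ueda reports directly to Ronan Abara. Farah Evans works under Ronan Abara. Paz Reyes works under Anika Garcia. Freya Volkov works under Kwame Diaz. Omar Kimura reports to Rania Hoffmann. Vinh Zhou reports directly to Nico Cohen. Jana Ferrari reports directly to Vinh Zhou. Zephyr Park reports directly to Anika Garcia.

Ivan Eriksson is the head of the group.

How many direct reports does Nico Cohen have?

Nico Cohen directly manages Ronan Abara, Vinh Zhou. That is 2 direct reports.

2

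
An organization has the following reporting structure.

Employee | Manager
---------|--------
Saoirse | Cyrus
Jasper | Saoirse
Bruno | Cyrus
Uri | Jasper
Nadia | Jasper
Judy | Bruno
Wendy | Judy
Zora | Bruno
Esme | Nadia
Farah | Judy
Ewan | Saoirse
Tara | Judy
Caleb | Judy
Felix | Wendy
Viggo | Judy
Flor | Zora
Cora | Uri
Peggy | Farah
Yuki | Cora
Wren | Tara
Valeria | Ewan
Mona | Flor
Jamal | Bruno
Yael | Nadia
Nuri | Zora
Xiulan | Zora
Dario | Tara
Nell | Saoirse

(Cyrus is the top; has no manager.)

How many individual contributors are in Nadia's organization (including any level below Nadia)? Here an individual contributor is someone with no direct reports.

2

The people in Nadia's organization with no one reporting to them are Yael, Esme. That is 2.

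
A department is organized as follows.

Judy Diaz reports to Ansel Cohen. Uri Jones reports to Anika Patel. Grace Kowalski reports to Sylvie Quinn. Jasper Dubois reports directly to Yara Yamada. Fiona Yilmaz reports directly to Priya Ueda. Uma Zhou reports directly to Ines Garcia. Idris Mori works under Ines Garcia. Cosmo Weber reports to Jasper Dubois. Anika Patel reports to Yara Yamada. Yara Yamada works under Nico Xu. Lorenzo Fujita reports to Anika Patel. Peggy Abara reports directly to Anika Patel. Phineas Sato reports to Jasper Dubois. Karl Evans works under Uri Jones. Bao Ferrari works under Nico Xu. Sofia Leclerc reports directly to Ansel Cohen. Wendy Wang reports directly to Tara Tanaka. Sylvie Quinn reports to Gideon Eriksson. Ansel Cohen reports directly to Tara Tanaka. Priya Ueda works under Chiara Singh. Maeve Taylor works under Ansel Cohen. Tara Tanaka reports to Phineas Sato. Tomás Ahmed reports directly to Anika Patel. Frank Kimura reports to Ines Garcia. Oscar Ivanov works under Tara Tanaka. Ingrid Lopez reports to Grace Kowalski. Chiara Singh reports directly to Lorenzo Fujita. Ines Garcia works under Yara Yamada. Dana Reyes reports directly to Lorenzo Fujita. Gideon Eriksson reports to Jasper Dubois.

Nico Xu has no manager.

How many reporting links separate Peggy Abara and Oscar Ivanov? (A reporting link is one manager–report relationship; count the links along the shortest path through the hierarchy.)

6

Peggy Abara is 2 levels below Yara Yamada, and Oscar Ivanov is 4 levels below Yara Yamada (their lowest common manager). The shortest path runs up from Peggy Abara to Yara Yamada and back down to Oscar Ivanov: 2 + 4 = 6 links.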